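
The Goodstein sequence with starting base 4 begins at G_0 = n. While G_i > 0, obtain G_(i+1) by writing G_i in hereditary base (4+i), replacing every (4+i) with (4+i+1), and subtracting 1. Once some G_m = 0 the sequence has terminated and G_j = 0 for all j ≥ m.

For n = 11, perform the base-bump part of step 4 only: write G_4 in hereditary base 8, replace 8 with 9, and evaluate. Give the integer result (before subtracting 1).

16

i=0: 11 = 2·4 + 3 (b=4); 4→5: 2·5 + 3 = 13; 13−1 = 12
i=1: 12 = 2·5 + 2 (b=5); 5→6: 2·6 + 2 = 14; 14−1 = 13
i=2: 13 = 2·6 + 1 (b=6); 6→7: 2·7 + 1 = 15; 15−1 = 14
i=3: 14 = 2·7 (b=7); 7→8: 2·8 = 16; 16−1 = 15
i=4: 15 = 8 + 7 (b=8); 8→9: 9 + 7 = 16; 16−1 = 15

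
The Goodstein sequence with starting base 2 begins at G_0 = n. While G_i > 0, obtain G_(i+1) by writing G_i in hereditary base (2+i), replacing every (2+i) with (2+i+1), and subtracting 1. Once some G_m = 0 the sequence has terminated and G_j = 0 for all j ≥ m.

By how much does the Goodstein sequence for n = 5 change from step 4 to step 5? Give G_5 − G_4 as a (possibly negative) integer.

422

i=0: 5 = 2^2 + 1 (b=2); 2→3: 3^3 + 1 = 28; 28−1 = 27
i=1: 27 = 3^3 (b=3); 3→4: 4^4 = 256; 256−1 = 255
i=2: 255 = 3·4^3 + 3·4^2 + 3·4 + 3 (b=4); 4→5: 3·5^3 + 3·5^2 + 3·5 + 3 = 468; 468−1 = 467
i=3: 467 = 3·5^3 + 3·5^2 + 3·5 + 2 (b=5); 5→6: 3·6^3 + 3·6^2 + 3·6 + 2 = 776; 776−1 = 775
i=4: 775 = 3·6^3 + 3·6^2 + 3·6 + 1 (b=6); 6→7: 3·7^3 + 3·7^2 + 3·7 + 1 = 1198; 1198−1 = 1197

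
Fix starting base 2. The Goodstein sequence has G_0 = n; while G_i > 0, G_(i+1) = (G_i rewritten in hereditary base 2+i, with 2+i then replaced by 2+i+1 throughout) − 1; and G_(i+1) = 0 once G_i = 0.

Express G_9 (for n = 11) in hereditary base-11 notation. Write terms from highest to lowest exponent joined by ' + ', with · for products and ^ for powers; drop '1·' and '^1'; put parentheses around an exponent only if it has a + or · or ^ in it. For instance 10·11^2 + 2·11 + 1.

7·11^11 + 7·11^7 + 7·11^6 + 7·11^5 + 7·11^4 + 7·11^3 + 7·11^2 + 7·11 + 4

(0) 11|_2 = 2^(2 + 1) + 2 + 1 ↦ 3^(3 + 1) + 3 + 1|_3 = 85 ⇒ 84
(1) 84|_3 = 3^(3 + 1) + 3 ↦ 4^(4 + 1) + 4|_4 = 1028 ⇒ 1027
(2) 1027|_4 = 4^(4 + 1) + 3 ↦ 5^(5 + 1) + 3|_5 = 15628 ⇒ 15627
(3) 15627|_5 = 5^(5 + 1) + 2 ↦ 6^(6 + 1) + 2|_6 = 279938 ⇒ 279937
(4) 279937|_6 = 6^(6 + 1) + 1 ↦ 7^(7 + 1) + 1|_7 = 5764802 ⇒ 5764801
(5) 5764801|_7 = 7^(7 + 1) ↦ 8^(8 + 1)|_8 = 134217728 ⇒ 134217727
(6) 134217727|_8 = 7·8^8 + 7·8^7 + 7·8^6 + 7·8^5 + 7·8^4 + 7·8^3 + 7·8^2 + 7·8 + 7 ↦ 7·9^9 + 7·9^7 + 7·9^6 + 7·9^5 + 7·9^4 + 7·9^3 + 7·9^2 + 7·9 + 7|_9 = 2749609303 ⇒ 2749609302
(7) 2749609302|_9 = 7·9^9 + 7·9^7 + 7·9^6 + 7·9^5 + 7·9^4 + 7·9^3 + 7·9^2 + 7·9 + 6 ↦ 7·10^10 + 7·10^7 + 7·10^6 + 7·10^5 + 7·10^4 + 7·10^3 + 7·10^2 + 7·10 + 6|_10 = 70077777776 ⇒ 70077777775
(8) 70077777775|_10 = 7·10^10 + 7·10^7 + 7·10^6 + 7·10^5 + 7·10^4 + 7·10^3 + 7·10^2 + 7·10 + 5 ↦ 7·11^11 + 7·11^7 + 7·11^6 + 7·11^5 + 7·11^4 + 7·11^3 + 7·11^2 + 7·11 + 5|_11 = 1997331745491 ⇒ 1997331745490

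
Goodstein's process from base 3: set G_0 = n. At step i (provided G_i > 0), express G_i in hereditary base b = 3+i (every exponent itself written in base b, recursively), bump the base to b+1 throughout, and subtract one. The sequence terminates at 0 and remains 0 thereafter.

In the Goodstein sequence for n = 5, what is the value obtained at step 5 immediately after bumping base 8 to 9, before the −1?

G_0=5  [base 3] 3 + 2  →[3↦4]→  4 + 2 = 6  −1 ⇒ G_1=5
G_1=5  [base 4] 4 + 1  →[4↦5]→  5 + 1 = 6  −1 ⇒ G_2=5
G_2=5  [base 5] 5  →[5↦6]→  6 = 6  −1 ⇒ G_3=5
G_3=5  [base 6] 5  →[6↦7]→  5 = 5  −1 ⇒ G_4=4
G_4=4  [base 7] 4  →[7↦8]→  4 = 4  −1 ⇒ G_5=3

3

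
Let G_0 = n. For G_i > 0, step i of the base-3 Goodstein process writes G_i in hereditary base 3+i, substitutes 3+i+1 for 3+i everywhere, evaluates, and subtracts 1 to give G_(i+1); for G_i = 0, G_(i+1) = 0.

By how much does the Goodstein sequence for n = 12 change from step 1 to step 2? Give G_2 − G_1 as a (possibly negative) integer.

G_0 = 12. HB_3(12) = 3^2 + 3. Bump = 20. G_1 = 19.
G_1 = 19. HB_4(19) = 4^2 + 3. Bump = 28. G_2 = 27.

8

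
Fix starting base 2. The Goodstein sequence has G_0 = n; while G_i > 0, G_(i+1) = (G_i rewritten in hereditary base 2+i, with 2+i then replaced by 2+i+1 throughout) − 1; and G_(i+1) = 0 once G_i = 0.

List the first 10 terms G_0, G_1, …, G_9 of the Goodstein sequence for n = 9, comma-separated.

G_0 = 9. HB_2(9) = 2^(2 + 1) + 1. Bump = 82. G_1 = 81.
G_1 = 81. HB_3(81) = 3^(3 + 1). Bump = 1024. G_2 = 1023.
G_2 = 1023. HB_4(1023) = 3·4^4 + 3·4^3 + 3·4^2 + 3·4 + 3. Bump = 9843. G_3 = 9842.
G_3 = 9842. HB_5(9842) = 3·5^5 + 3·5^3 + 3·5^2 + 3·5 + 2. Bump = 140744. G_4 = 140743.
G_4 = 140743. HB_6(140743) = 3·6^6 + 3·6^3 + 3·6^2 + 3·6 + 1. Bump = 2471827. G_5 = 2471826.
G_5 = 2471826. HB_7(2471826) = 3·7^7 + 3·7^3 + 3·7^2 + 3·7. Bump = 50333400. G_6 = 50333399.
G_6 = 50333399. HB_8(50333399) = 3·8^8 + 3·8^3 + 3·8^2 + 2·8 + 7. Bump = 1162263922. G_7 = 1162263921.
G_7 = 1162263921. HB_9(1162263921) = 3·9^9 + 3·9^3 + 3·9^2 + 2·9 + 6. Bump = 30000003326. G_8 = 30000003325.
G_8 = 30000003325. HB_10(30000003325) = 3·10^10 + 3·10^3 + 3·10^2 + 2·10 + 5. Bump = 855935016216. G_9 = 855935016215.

9, 81, 1023, 9842, 140743, 2471826, 50333399, 1162263921, 30000003325, 855935016215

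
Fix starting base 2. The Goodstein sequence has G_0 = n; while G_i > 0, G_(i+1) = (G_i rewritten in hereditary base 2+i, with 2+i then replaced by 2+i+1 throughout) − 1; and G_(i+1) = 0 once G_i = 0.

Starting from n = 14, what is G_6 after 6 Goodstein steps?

step 0: 14 = 2^(2 + 1) + 2^2 + 2; sub 3 for 2: 3^(3 + 1) + 3^3 + 3; = 111; G_1 = 111−1 = 110
step 1: 110 = 3^(3 + 1) + 3^3 + 2; sub 4 for 3: 4^(4 + 1) + 4^4 + 2; = 1282; G_2 = 1282−1 = 1281
step 2: 1281 = 4^(4 + 1) + 4^4 + 1; sub 5 for 4: 5^(5 + 1) + 5^5 + 1; = 18751; G_3 = 18751−1 = 18750
step 3: 18750 = 5^(5 + 1) + 5^5; sub 6 for 5: 6^(6 + 1) + 6^6; = 326592; G_4 = 326592−1 = 326591
step 4: 326591 = 6^(6 + 1) + 5·6^5 + 5·6^4 + 5·6^3 + 5·6^2 + 5·6 + 5; sub 7 for 6: 7^(7 + 1) + 5·7^5 + 5·7^4 + 5·7^3 + 5·7^2 + 5·7 + 5; = 5862841; G_5 = 5862841−1 = 5862840
step 5: 5862840 = 7^(7 + 1) + 5·7^5 + 5·7^4 + 5·7^3 + 5·7^2 + 5·7 + 4; sub 8 for 7: 8^(8 + 1) + 5·8^5 + 5·8^4 + 5·8^3 + 5·8^2 + 5·8 + 4; = 134404972; G_6 = 134404972−1 = 134404971

134404971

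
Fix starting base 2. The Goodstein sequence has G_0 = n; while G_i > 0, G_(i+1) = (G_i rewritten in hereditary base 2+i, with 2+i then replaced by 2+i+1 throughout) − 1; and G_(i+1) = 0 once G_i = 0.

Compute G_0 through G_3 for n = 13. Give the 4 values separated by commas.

13, 108, 1279, 16092

i=0: 13 = 2^(2 + 1) + 2^2 + 1 (b=2); 2→3: 3^(3 + 1) + 3^3 + 1 = 109; 109−1 = 108
i=1: 108 = 3^(3 + 1) + 3^3 (b=3); 3→4: 4^(4 + 1) + 4^4 = 1280; 1280−1 = 1279
i=2: 1279 = 4^(4 + 1) + 3·4^3 + 3·4^2 + 3·4 + 3 (b=4); 4→5: 5^(5 + 1) + 3·5^3 + 3·5^2 + 3·5 + 3 = 16093; 16093−1 = 16092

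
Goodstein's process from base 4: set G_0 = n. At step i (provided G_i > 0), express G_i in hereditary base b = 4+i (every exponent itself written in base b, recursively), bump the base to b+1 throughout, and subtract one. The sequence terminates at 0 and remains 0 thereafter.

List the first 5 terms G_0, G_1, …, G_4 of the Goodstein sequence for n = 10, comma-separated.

10, 11, 12, 13, 13

(0) 10|_4 = 2·4 + 2 ↦ 2·5 + 2|_5 = 12 ⇒ 11
(1) 11|_5 = 2·5 + 1 ↦ 2·6 + 1|_6 = 13 ⇒ 12
(2) 12|_6 = 2·6 ↦ 2·7|_7 = 14 ⇒ 13
(3) 13|_7 = 7 + 6 ↦ 8 + 6|_8 = 14 ⇒ 13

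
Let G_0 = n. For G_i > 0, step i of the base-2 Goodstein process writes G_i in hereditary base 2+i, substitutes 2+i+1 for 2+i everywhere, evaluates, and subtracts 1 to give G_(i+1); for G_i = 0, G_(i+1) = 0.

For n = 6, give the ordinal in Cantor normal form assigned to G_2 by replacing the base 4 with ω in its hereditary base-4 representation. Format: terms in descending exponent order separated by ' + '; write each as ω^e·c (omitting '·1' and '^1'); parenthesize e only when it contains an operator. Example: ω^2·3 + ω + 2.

ω^ω + 1

base 2: 6 = 2^2 + 2; at 3: 3^3 + 3 = 30; next = 29
base 3: 29 = 3^3 + 2; at 4: 4^4 + 2 = 258; next = 257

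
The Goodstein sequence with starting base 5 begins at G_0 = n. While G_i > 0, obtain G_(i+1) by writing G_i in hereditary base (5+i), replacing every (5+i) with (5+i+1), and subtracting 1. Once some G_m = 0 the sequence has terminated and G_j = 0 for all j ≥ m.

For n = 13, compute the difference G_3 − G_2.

13 —HB5→ 2·5 + 3 —bump→ 2·6 + 3 = 15 —(−1)→ 14
14 —HB6→ 2·6 + 2 —bump→ 2·7 + 2 = 16 —(−1)→ 15
15 —HB7→ 2·7 + 1 —bump→ 2·8 + 1 = 17 —(−1)→ 16

1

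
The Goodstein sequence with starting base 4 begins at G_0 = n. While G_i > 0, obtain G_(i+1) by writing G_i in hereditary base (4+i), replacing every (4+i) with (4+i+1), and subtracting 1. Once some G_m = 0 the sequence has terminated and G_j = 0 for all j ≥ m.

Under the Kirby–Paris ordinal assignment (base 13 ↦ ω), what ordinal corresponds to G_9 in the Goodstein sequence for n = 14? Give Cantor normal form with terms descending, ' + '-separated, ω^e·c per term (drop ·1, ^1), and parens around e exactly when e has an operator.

step 0: 14 = 3·4 + 2; sub 5 for 4: 3·5 + 2; = 17; G_1 = 17−1 = 16
step 1: 16 = 3·5 + 1; sub 6 for 5: 3·6 + 1; = 19; G_2 = 19−1 = 18
step 2: 18 = 3·6; sub 7 for 6: 3·7; = 21; G_3 = 21−1 = 20
step 3: 20 = 2·7 + 6; sub 8 for 7: 2·8 + 6; = 22; G_4 = 22−1 = 21
step 4: 21 = 2·8 + 5; sub 9 for 8: 2·9 + 5; = 23; G_5 = 23−1 = 22
step 5: 22 = 2·9 + 4; sub 10 for 9: 2·10 + 4; = 24; G_6 = 24−1 = 23
step 6: 23 = 2·10 + 3; sub 11 for 10: 2·11 + 3; = 25; G_7 = 25−1 = 24
step 7: 24 = 2·11 + 2; sub 12 for 11: 2·12 + 2; = 26; G_8 = 26−1 = 25
step 8: 25 = 2·12 + 1; sub 13 for 12: 2·13 + 1; = 27; G_9 = 27−1 = 26

ω·2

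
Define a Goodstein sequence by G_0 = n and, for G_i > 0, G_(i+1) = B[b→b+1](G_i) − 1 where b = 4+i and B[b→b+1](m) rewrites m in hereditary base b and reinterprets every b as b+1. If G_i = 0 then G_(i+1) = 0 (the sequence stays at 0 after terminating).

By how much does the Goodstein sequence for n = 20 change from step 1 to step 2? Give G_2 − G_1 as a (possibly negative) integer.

10

G_0 = 20. HB_4(20) = 4^2 + 4. Bump = 30. G_1 = 29.
G_1 = 29. HB_5(29) = 5^2 + 4. Bump = 40. G_2 = 39.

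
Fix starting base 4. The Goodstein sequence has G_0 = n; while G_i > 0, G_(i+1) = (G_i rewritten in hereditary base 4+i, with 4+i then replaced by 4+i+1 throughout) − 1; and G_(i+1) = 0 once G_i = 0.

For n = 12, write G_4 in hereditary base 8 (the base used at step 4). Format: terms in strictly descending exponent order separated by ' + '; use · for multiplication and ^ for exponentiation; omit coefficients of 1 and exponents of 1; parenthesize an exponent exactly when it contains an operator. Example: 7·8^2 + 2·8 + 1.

G_0=12  [base 4] 3·4  →[4↦5]→  3·5 = 15  −1 ⇒ G_1=14
G_1=14  [base 5] 2·5 + 4  →[5↦6]→  2·6 + 4 = 16  −1 ⇒ G_2=15
G_2=15  [base 6] 2·6 + 3  →[6↦7]→  2·7 + 3 = 17  −1 ⇒ G_3=16
G_3=16  [base 7] 2·7 + 2  →[7↦8]→  2·8 + 2 = 18  −1 ⇒ G_4=17
G_4=17  [base 8] 2·8 + 1  →[8↦9]→  2·9 + 1 = 19  −1 ⇒ G_5=18

2·8 + 1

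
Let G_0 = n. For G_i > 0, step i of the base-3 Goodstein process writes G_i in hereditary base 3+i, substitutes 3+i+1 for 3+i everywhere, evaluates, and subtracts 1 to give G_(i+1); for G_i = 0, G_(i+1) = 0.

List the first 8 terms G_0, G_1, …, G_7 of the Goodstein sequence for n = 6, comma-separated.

G_0 = 6. HB_3(6) = 2·3. Bump = 8. G_1 = 7.
G_1 = 7. HB_4(7) = 4 + 3. Bump = 8. G_2 = 7.
G_2 = 7. HB_5(7) = 5 + 2. Bump = 8. G_3 = 7.
G_3 = 7. HB_6(7) = 6 + 1. Bump = 8. G_4 = 7.
G_4 = 7. HB_7(7) = 7. Bump = 8. G_5 = 7.
G_5 = 7. HB_8(7) = 7. Bump = 7. G_6 = 6.
G_6 = 6. HB_9(6) = 6. Bump = 6. G_7 = 5.

6, 7, 7, 7, 7, 7, 6, 5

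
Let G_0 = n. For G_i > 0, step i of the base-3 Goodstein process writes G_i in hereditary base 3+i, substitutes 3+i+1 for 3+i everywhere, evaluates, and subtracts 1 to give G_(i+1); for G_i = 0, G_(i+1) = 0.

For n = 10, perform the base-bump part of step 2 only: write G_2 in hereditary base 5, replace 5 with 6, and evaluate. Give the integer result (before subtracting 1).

28

10 —HB3→ 3^2 + 1 —bump→ 4^2 + 1 = 17 —(−1)→ 16
16 —HB4→ 4^2 —bump→ 5^2 = 25 —(−1)→ 24
24 —HB5→ 4·5 + 4 —bump→ 4·6 + 4 = 28 —(−1)→ 27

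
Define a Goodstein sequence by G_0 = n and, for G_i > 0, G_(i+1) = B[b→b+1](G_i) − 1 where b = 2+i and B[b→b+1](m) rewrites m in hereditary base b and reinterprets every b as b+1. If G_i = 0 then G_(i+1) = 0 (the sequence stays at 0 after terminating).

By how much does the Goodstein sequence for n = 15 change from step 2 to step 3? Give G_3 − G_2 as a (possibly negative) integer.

17469

base 2: 15 = 2^(2 + 1) + 2^2 + 2 + 1; at 3: 3^(3 + 1) + 3^3 + 3 + 1 = 112; next = 111
base 3: 111 = 3^(3 + 1) + 3^3 + 3; at 4: 4^(4 + 1) + 4^4 + 4 = 1284; next = 1283
base 4: 1283 = 4^(4 + 1) + 4^4 + 3; at 5: 5^(5 + 1) + 5^5 + 3 = 18753; next = 18752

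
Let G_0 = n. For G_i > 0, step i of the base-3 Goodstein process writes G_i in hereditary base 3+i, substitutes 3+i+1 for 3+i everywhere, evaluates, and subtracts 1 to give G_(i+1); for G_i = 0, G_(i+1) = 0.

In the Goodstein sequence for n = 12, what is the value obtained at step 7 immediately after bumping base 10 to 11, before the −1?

82

G_0 = 12. HB_3(12) = 3^2 + 3. Bump = 20. G_1 = 19.
G_1 = 19. HB_4(19) = 4^2 + 3. Bump = 28. G_2 = 27.
G_2 = 27. HB_5(27) = 5^2 + 2. Bump = 38. G_3 = 37.
G_3 = 37. HB_6(37) = 6^2 + 1. Bump = 50. G_4 = 49.
G_4 = 49. HB_7(49) = 7^2. Bump = 64. G_5 = 63.
G_5 = 63. HB_8(63) = 7·8 + 7. Bump = 70. G_6 = 69.
G_6 = 69. HB_9(69) = 7·9 + 6. Bump = 76. G_7 = 75.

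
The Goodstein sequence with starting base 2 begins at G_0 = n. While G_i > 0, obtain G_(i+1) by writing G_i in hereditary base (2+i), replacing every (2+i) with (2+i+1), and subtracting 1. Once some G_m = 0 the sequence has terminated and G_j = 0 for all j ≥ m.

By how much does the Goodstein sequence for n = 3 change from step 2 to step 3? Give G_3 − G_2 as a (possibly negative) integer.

-1

[0] 3 ≡ 2 + 1 (base 2). Lift 3: 4. −1: 3.
[1] 3 ≡ 3 (base 3). Lift 4: 4. −1: 3.
[2] 3 ≡ 3 (base 4). Lift 5: 3. −1: 2.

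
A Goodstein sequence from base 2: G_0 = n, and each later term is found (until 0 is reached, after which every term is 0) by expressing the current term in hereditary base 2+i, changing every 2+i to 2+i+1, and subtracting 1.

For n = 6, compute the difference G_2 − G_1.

228

G_0=6  [base 2] 2^2 + 2  →[2↦3]→  3^3 + 3 = 30  −1 ⇒ G_1=29
G_1=29  [base 3] 3^3 + 2  →[3↦4]→  4^4 + 2 = 258  −1 ⇒ G_2=257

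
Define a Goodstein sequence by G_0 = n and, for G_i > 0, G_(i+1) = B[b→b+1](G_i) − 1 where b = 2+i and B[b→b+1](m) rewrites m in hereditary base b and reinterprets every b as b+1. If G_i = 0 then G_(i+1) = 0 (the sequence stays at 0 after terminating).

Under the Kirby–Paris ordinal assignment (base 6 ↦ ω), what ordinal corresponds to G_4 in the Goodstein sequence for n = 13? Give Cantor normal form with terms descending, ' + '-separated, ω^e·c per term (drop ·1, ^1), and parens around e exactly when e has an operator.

ω^(ω + 1) + ω^3·3 + ω^2·3 + ω·3 + 1

G_0 = 13. HB_2(13) = 2^(2 + 1) + 2^2 + 1. Bump = 109. G_1 = 108.
G_1 = 108. HB_3(108) = 3^(3 + 1) + 3^3. Bump = 1280. G_2 = 1279.
G_2 = 1279. HB_4(1279) = 4^(4 + 1) + 3·4^3 + 3·4^2 + 3·4 + 3. Bump = 16093. G_3 = 16092.
G_3 = 16092. HB_5(16092) = 5^(5 + 1) + 3·5^3 + 3·5^2 + 3·5 + 2. Bump = 280712. G_4 = 280711.
G_4 = 280711. HB_6(280711) = 6^(6 + 1) + 3·6^3 + 3·6^2 + 3·6 + 1. Bump = 5765999. G_5 = 5765998.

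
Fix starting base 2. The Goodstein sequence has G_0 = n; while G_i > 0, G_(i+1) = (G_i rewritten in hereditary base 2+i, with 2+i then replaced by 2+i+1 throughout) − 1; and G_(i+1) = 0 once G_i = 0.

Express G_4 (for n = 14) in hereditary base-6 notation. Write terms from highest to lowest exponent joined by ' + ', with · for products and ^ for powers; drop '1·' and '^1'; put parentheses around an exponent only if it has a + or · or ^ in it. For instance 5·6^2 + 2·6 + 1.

[0] 14 ≡ 2^(2 + 1) + 2^2 + 2 (base 2). Lift 3: 111. −1: 110.
[1] 110 ≡ 3^(3 + 1) + 3^3 + 2 (base 3). Lift 4: 1282. −1: 1281.
[2] 1281 ≡ 4^(4 + 1) + 4^4 + 1 (base 4). Lift 5: 18751. −1: 18750.
[3] 18750 ≡ 5^(5 + 1) + 5^5 (base 5). Lift 6: 326592. −1: 326591.
[4] 326591 ≡ 6^(6 + 1) + 5·6^5 + 5·6^4 + 5·6^3 + 5·6^2 + 5·6 + 5 (base 6). Lift 7: 5862841. −1: 5862840.

6^(6 + 1) + 5·6^5 + 5·6^4 + 5·6^3 + 5·6^2 + 5·6 + 5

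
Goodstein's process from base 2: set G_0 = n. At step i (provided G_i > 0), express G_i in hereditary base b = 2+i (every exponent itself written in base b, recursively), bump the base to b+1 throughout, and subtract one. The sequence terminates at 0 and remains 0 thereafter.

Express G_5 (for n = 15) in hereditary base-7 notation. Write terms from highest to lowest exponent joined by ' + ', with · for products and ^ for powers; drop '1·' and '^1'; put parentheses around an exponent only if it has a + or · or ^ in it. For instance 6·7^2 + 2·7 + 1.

[0] 15 ≡ 2^(2 + 1) + 2^2 + 2 + 1 (base 2). Lift 3: 112. −1: 111.
[1] 111 ≡ 3^(3 + 1) + 3^3 + 3 (base 3). Lift 4: 1284. −1: 1283.
[2] 1283 ≡ 4^(4 + 1) + 4^4 + 3 (base 4). Lift 5: 18753. −1: 18752.
[3] 18752 ≡ 5^(5 + 1) + 5^5 + 2 (base 5). Lift 6: 326594. −1: 326593.
[4] 326593 ≡ 6^(6 + 1) + 6^6 + 1 (base 6). Lift 7: 6588345. −1: 6588344.
[5] 6588344 ≡ 7^(7 + 1) + 7^7 (base 7). Lift 8: 150994944. −1: 150994943.

7^(7 + 1) + 7^7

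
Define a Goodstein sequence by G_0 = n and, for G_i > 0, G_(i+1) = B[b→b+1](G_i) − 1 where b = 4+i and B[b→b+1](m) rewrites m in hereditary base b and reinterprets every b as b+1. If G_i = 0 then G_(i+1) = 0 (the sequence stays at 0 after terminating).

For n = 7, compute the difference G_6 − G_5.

7 —HB4→ 4 + 3 —bump→ 5 + 3 = 8 —(−1)→ 7
7 —HB5→ 5 + 2 —bump→ 6 + 2 = 8 —(−1)→ 7
7 —HB6→ 6 + 1 —bump→ 7 + 1 = 8 —(−1)→ 7
7 —HB7→ 7 —bump→ 8 = 8 —(−1)→ 7
7 —HB8→ 7 —bump→ 7 = 7 —(−1)→ 6
6 —HB9→ 6 —bump→ 6 = 6 —(−1)→ 5

-1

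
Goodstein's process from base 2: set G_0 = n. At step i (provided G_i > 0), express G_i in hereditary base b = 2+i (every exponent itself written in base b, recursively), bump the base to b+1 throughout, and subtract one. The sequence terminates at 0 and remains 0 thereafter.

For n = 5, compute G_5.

1197

(0) 5|_2 = 2^2 + 1 ↦ 3^3 + 1|_3 = 28 ⇒ 27
(1) 27|_3 = 3^3 ↦ 4^4|_4 = 256 ⇒ 255
(2) 255|_4 = 3·4^3 + 3·4^2 + 3·4 + 3 ↦ 3·5^3 + 3·5^2 + 3·5 + 3|_5 = 468 ⇒ 467
(3) 467|_5 = 3·5^3 + 3·5^2 + 3·5 + 2 ↦ 3·6^3 + 3·6^2 + 3·6 + 2|_6 = 776 ⇒ 775
(4) 775|_6 = 3·6^3 + 3·6^2 + 3·6 + 1 ↦ 3·7^3 + 3·7^2 + 3·7 + 1|_7 = 1198 ⇒ 1197
(5) 1197|_7 = 3·7^3 + 3·7^2 + 3·7 ↦ 3·8^3 + 3·8^2 + 3·8|_8 = 1752 ⇒ 1751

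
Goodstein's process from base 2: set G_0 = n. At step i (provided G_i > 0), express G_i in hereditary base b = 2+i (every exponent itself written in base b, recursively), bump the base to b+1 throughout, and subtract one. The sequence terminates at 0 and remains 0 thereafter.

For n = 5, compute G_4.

base 2: 5 = 2^2 + 1; at 3: 3^3 + 1 = 28; next = 27
base 3: 27 = 3^3; at 4: 4^4 = 256; next = 255
base 4: 255 = 3·4^3 + 3·4^2 + 3·4 + 3; at 5: 3·5^3 + 3·5^2 + 3·5 + 3 = 468; next = 467
base 5: 467 = 3·5^3 + 3·5^2 + 3·5 + 2; at 6: 3·6^3 + 3·6^2 + 3·6 + 2 = 776; next = 775

775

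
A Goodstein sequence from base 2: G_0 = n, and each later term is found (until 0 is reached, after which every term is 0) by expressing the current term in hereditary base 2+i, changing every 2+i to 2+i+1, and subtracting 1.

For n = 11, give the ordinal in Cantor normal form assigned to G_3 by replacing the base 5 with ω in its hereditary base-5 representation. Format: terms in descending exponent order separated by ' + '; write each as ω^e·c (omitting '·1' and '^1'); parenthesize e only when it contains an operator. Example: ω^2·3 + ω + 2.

ω^(ω + 1) + 2

base 2: 11 = 2^(2 + 1) + 2 + 1; at 3: 3^(3 + 1) + 3 + 1 = 85; next = 84
base 3: 84 = 3^(3 + 1) + 3; at 4: 4^(4 + 1) + 4 = 1028; next = 1027
base 4: 1027 = 4^(4 + 1) + 3; at 5: 5^(5 + 1) + 3 = 15628; next = 15627
base 5: 15627 = 5^(5 + 1) + 2; at 6: 6^(6 + 1) + 2 = 279938; next = 279937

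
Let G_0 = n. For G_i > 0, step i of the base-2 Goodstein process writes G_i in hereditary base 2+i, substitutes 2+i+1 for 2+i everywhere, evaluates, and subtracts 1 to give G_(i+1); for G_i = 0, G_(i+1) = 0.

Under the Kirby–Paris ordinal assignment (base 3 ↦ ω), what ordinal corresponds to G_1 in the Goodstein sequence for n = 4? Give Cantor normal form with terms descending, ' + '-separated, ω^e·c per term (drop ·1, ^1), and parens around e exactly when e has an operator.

i=0: 4 = 2^2 (b=2); 2→3: 3^3 = 27; 27−1 = 26
i=1: 26 = 2·3^2 + 2·3 + 2 (b=3); 3→4: 2·4^2 + 2·4 + 2 = 42; 42−1 = 41

ω^2·2 + ω·2 + 2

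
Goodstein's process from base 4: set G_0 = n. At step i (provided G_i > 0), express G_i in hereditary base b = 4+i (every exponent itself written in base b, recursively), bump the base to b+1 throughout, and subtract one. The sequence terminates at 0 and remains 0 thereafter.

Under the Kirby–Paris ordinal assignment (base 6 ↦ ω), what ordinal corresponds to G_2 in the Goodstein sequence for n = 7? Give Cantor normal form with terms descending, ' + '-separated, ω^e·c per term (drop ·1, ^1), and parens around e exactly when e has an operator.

base 4: 7 = 4 + 3; at 5: 5 + 3 = 8; next = 7
base 5: 7 = 5 + 2; at 6: 6 + 2 = 8; next = 7
base 6: 7 = 6 + 1; at 7: 7 + 1 = 8; next = 7

ω + 1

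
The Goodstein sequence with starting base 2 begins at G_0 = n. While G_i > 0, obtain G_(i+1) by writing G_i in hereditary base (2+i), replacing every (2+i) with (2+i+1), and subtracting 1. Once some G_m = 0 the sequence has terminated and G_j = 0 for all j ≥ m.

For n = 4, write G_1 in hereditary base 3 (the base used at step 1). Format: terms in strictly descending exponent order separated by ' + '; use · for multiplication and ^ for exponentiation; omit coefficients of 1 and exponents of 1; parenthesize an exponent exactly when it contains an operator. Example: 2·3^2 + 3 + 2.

(0) 4|_2 = 2^2 ↦ 3^3|_3 = 27 ⇒ 26
(1) 26|_3 = 2·3^2 + 2·3 + 2 ↦ 2·4^2 + 2·4 + 2|_4 = 42 ⇒ 41

2·3^2 + 2·3 + 2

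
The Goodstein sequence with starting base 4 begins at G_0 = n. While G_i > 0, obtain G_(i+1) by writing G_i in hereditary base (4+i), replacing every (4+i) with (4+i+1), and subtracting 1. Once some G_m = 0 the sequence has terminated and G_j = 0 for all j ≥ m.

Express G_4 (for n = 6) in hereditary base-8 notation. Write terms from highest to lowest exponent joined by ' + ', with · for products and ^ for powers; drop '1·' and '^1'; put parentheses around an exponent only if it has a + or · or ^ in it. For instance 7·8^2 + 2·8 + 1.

(0) 6|_4 = 4 + 2 ↦ 5 + 2|_5 = 7 ⇒ 6
(1) 6|_5 = 5 + 1 ↦ 6 + 1|_6 = 7 ⇒ 6
(2) 6|_6 = 6 ↦ 7|_7 = 7 ⇒ 6
(3) 6|_7 = 6 ↦ 6|_8 = 6 ⇒ 5

5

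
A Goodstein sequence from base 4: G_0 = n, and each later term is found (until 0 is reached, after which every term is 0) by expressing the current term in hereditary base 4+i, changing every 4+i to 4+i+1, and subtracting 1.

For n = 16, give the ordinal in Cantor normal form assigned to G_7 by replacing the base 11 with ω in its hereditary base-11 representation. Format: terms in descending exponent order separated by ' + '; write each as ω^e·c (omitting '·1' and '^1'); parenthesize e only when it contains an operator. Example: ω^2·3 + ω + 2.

[0] 16 ≡ 4^2 (base 4). Lift 5: 25. −1: 24.
[1] 24 ≡ 4·5 + 4 (base 5). Lift 6: 28. −1: 27.
[2] 27 ≡ 4·6 + 3 (base 6). Lift 7: 31. −1: 30.
[3] 30 ≡ 4·7 + 2 (base 7). Lift 8: 34. −1: 33.
[4] 33 ≡ 4·8 + 1 (base 8). Lift 9: 37. −1: 36.
[5] 36 ≡ 4·9 (base 9). Lift 10: 40. −1: 39.
[6] 39 ≡ 3·10 + 9 (base 10). Lift 11: 42. −1: 41.
[7] 41 ≡ 3·11 + 8 (base 11). Lift 12: 44. −1: 43.

ω·3 + 8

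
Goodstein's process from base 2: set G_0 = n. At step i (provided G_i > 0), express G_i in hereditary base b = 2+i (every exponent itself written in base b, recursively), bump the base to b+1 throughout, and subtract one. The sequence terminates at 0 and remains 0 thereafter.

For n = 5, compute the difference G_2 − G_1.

base 2: 5 = 2^2 + 1; at 3: 3^3 + 1 = 28; next = 27
base 3: 27 = 3^3; at 4: 4^4 = 256; next = 255

228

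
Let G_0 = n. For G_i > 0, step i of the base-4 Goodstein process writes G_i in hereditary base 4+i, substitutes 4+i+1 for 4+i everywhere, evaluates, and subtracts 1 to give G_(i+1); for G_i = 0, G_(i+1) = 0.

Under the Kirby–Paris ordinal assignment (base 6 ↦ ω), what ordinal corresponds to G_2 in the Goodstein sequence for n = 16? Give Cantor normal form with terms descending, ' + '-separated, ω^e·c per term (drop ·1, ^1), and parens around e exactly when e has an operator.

i=0: 16 = 4^2 (b=4); 4→5: 5^2 = 25; 25−1 = 24
i=1: 24 = 4·5 + 4 (b=5); 5→6: 4·6 + 4 = 28; 28−1 = 27
i=2: 27 = 4·6 + 3 (b=6); 6→7: 4·7 + 3 = 31; 31−1 = 30

ω·4 + 3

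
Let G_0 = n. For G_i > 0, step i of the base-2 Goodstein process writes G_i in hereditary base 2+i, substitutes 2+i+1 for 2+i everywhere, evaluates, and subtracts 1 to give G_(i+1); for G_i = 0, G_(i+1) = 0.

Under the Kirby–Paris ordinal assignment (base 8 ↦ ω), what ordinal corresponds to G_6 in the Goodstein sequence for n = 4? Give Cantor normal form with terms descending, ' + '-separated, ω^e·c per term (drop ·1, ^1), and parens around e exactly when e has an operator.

step 0: 4 = 2^2; sub 3 for 2: 3^3; = 27; G_1 = 27−1 = 26
step 1: 26 = 2·3^2 + 2·3 + 2; sub 4 for 3: 2·4^2 + 2·4 + 2; = 42; G_2 = 42−1 = 41
step 2: 41 = 2·4^2 + 2·4 + 1; sub 5 for 4: 2·5^2 + 2·5 + 1; = 61; G_3 = 61−1 = 60
step 3: 60 = 2·5^2 + 2·5; sub 6 for 5: 2·6^2 + 2·6; = 84; G_4 = 84−1 = 83
step 4: 83 = 2·6^2 + 6 + 5; sub 7 for 6: 2·7^2 + 7 + 5; = 110; G_5 = 110−1 = 109
step 5: 109 = 2·7^2 + 7 + 4; sub 8 for 7: 2·8^2 + 8 + 4; = 140; G_6 = 140−1 = 139

ω^2·2 + ω + 3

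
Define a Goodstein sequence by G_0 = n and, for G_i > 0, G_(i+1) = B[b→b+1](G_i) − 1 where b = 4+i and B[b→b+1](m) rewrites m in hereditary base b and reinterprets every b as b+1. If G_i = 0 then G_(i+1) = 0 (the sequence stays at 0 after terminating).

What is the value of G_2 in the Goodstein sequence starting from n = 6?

6

[0] 6 ≡ 4 + 2 (base 4). Lift 5: 7. −1: 6.
[1] 6 ≡ 5 + 1 (base 5). Lift 6: 7. −1: 6.
[2] 6 ≡ 6 (base 6). Lift 7: 7. −1: 6.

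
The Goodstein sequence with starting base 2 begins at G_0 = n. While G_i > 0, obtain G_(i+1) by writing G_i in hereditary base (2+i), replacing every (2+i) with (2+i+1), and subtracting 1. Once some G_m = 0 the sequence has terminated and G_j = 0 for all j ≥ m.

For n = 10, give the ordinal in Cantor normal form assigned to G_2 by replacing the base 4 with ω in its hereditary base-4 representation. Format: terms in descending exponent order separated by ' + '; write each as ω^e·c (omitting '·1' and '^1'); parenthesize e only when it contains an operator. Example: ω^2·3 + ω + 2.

i=0: 10 = 2^(2 + 1) + 2 (b=2); 2→3: 3^(3 + 1) + 3 = 84; 84−1 = 83
i=1: 83 = 3^(3 + 1) + 2 (b=3); 3→4: 4^(4 + 1) + 2 = 1026; 1026−1 = 1025

ω^(ω + 1) + 1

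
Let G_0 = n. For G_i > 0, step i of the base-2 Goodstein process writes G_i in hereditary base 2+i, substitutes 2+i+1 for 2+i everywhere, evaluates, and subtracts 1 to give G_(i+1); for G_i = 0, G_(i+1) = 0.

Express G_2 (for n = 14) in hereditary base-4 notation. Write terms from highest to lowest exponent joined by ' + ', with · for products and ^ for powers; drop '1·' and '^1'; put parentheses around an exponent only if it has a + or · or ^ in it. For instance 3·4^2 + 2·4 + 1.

G_0 = 14. HB_2(14) = 2^(2 + 1) + 2^2 + 2. Bump = 111. G_1 = 110.
G_1 = 110. HB_3(110) = 3^(3 + 1) + 3^3 + 2. Bump = 1282. G_2 = 1281.

4^(4 + 1) + 4^4 + 1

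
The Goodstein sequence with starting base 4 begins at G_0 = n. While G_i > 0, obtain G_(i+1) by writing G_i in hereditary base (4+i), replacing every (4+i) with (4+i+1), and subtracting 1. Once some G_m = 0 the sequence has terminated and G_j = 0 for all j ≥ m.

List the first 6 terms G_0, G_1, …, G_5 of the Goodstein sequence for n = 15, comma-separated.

G_0=15  [base 4] 3·4 + 3  →[4↦5]→  3·5 + 3 = 18  −1 ⇒ G_1=17
G_1=17  [base 5] 3·5 + 2  →[5↦6]→  3·6 + 2 = 20  −1 ⇒ G_2=19
G_2=19  [base 6] 3·6 + 1  →[6↦7]→  3·7 + 1 = 22  −1 ⇒ G_3=21
G_3=21  [base 7] 3·7  →[7↦8]→  3·8 = 24  −1 ⇒ G_4=23
G_4=23  [base 8] 2·8 + 7  →[8↦9]→  2·9 + 7 = 25  −1 ⇒ G_5=24

15, 17, 19, 21, 23, 24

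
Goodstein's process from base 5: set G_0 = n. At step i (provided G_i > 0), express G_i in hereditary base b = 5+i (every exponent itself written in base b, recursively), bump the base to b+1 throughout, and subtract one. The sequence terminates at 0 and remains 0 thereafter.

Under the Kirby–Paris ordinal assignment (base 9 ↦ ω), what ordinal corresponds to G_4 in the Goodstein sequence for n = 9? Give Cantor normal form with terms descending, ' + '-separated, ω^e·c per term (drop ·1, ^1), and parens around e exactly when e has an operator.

9 —HB5→ 5 + 4 —bump→ 6 + 4 = 10 —(−1)→ 9
9 —HB6→ 6 + 3 —bump→ 7 + 3 = 10 —(−1)→ 9
9 —HB7→ 7 + 2 —bump→ 8 + 2 = 10 —(−1)→ 9
9 —HB8→ 8 + 1 —bump→ 9 + 1 = 10 —(−1)→ 9
9 —HB9→ 9 —bump→ 10 = 10 —(−1)→ 9

ω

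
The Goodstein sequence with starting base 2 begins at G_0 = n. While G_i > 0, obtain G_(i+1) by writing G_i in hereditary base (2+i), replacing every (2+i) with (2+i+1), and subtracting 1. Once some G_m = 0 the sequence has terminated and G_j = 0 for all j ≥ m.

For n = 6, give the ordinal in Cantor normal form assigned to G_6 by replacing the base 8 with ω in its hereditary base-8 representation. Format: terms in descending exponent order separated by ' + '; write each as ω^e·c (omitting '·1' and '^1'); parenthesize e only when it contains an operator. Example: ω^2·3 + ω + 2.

ω^5·5 + ω^4·5 + ω^3·5 + ω^2·5 + ω·5 + 3

G_0 = 6. HB_2(6) = 2^2 + 2. Bump = 30. G_1 = 29.
G_1 = 29. HB_3(29) = 3^3 + 2. Bump = 258. G_2 = 257.
G_2 = 257. HB_4(257) = 4^4 + 1. Bump = 3126. G_3 = 3125.
G_3 = 3125. HB_5(3125) = 5^5. Bump = 46656. G_4 = 46655.
G_4 = 46655. HB_6(46655) = 5·6^5 + 5·6^4 + 5·6^3 + 5·6^2 + 5·6 + 5. Bump = 98040. G_5 = 98039.
G_5 = 98039. HB_7(98039) = 5·7^5 + 5·7^4 + 5·7^3 + 5·7^2 + 5·7 + 4. Bump = 187244. G_6 = 187243.
G_6 = 187243. HB_8(187243) = 5·8^5 + 5·8^4 + 5·8^3 + 5·8^2 + 5·8 + 3. Bump = 332148. G_7 = 332147.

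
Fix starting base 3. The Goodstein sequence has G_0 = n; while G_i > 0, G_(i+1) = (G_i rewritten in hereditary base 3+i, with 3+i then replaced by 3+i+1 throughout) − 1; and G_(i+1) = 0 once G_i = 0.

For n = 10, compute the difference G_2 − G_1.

[0] 10 ≡ 3^2 + 1 (base 3). Lift 4: 17. −1: 16.
[1] 16 ≡ 4^2 (base 4). Lift 5: 25. −1: 24.

8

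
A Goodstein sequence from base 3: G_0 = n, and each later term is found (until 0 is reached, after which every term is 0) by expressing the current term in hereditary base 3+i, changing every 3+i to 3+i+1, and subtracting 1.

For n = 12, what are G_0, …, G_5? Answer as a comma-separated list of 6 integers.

base 3: 12 = 3^2 + 3; at 4: 4^2 + 4 = 20; next = 19
base 4: 19 = 4^2 + 3; at 5: 5^2 + 3 = 28; next = 27
base 5: 27 = 5^2 + 2; at 6: 6^2 + 2 = 38; next = 37
base 6: 37 = 6^2 + 1; at 7: 7^2 + 1 = 50; next = 49
base 7: 49 = 7^2; at 8: 8^2 = 64; next = 63

12, 19, 27, 37, 49, 63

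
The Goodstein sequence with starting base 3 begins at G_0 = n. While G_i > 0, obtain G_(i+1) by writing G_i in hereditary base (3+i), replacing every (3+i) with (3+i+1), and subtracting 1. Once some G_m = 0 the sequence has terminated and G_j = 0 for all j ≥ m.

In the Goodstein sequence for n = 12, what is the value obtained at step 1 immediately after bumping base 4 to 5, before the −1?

G_0=12  [base 3] 3^2 + 3  →[3↦4]→  4^2 + 4 = 20  −1 ⇒ G_1=19
G_1=19  [base 4] 4^2 + 3  →[4↦5]→  5^2 + 3 = 28  −1 ⇒ G_2=27

28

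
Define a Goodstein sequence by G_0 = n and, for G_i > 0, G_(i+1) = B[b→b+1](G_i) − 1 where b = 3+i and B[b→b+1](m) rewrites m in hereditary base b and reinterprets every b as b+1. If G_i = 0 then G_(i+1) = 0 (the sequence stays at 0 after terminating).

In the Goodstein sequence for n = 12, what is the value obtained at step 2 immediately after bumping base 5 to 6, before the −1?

step 0: 12 = 3^2 + 3; sub 4 for 3: 4^2 + 4; = 20; G_1 = 20−1 = 19
step 1: 19 = 4^2 + 3; sub 5 for 4: 5^2 + 3; = 28; G_2 = 28−1 = 27

38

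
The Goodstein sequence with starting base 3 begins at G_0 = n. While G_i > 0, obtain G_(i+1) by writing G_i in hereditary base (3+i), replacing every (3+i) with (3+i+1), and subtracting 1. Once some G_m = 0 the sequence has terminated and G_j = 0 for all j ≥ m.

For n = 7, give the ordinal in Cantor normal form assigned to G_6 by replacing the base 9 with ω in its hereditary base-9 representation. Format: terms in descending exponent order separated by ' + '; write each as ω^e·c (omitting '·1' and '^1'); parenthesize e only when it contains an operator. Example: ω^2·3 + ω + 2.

ω

step 0: 7 = 2·3 + 1; sub 4 for 3: 2·4 + 1; = 9; G_1 = 9−1 = 8
step 1: 8 = 2·4; sub 5 for 4: 2·5; = 10; G_2 = 10−1 = 9
step 2: 9 = 5 + 4; sub 6 for 5: 6 + 4; = 10; G_3 = 10−1 = 9
step 3: 9 = 6 + 3; sub 7 for 6: 7 + 3; = 10; G_4 = 10−1 = 9
step 4: 9 = 7 + 2; sub 8 for 7: 8 + 2; = 10; G_5 = 10−1 = 9
step 5: 9 = 8 + 1; sub 9 for 8: 9 + 1; = 10; G_6 = 10−1 = 9
step 6: 9 = 9; sub 10 for 9: 10; = 10; G_7 = 10−1 = 9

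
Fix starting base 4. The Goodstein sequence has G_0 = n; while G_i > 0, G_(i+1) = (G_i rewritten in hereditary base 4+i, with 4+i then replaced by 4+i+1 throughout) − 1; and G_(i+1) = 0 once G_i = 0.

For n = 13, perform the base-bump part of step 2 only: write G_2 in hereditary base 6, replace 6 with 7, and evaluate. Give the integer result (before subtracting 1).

base 4: 13 = 3·4 + 1; at 5: 3·5 + 1 = 16; next = 15
base 5: 15 = 3·5; at 6: 3·6 = 18; next = 17
base 6: 17 = 2·6 + 5; at 7: 2·7 + 5 = 19; next = 18

19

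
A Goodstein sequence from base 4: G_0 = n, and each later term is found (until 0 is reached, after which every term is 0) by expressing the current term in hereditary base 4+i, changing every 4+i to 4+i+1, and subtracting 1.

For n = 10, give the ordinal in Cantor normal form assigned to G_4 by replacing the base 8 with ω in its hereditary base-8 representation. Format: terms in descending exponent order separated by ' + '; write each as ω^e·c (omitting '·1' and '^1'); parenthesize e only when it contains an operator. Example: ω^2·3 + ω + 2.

ω + 5

G_0 = 10. HB_4(10) = 2·4 + 2. Bump = 12. G_1 = 11.
G_1 = 11. HB_5(11) = 2·5 + 1. Bump = 13. G_2 = 12.
G_2 = 12. HB_6(12) = 2·6. Bump = 14. G_3 = 13.
G_3 = 13. HB_7(13) = 7 + 6. Bump = 14. G_4 = 13.
G_4 = 13. HB_8(13) = 8 + 5. Bump = 14. G_5 = 13.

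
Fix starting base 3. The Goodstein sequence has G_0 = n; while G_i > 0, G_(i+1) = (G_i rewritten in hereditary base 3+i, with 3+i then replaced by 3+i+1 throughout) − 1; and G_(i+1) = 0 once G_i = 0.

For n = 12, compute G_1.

step 0: 12 = 3^2 + 3; sub 4 for 3: 4^2 + 4; = 20; G_1 = 20−1 = 19
step 1: 19 = 4^2 + 3; sub 5 for 4: 5^2 + 3; = 28; G_2 = 28−1 = 27

19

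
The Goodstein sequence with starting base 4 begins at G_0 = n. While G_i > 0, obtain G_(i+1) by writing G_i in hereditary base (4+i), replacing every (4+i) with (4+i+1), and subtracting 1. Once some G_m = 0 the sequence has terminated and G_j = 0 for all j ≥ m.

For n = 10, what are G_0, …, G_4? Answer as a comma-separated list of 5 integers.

10, 11, 12, 13, 13

i=0: 10 = 2·4 + 2 (b=4); 4→5: 2·5 + 2 = 12; 12−1 = 11
i=1: 11 = 2·5 + 1 (b=5); 5→6: 2·6 + 1 = 13; 13−1 = 12
i=2: 12 = 2·6 (b=6); 6→7: 2·7 = 14; 14−1 = 13
i=3: 13 = 7 + 6 (b=7); 7→8: 8 + 6 = 14; 14−1 = 13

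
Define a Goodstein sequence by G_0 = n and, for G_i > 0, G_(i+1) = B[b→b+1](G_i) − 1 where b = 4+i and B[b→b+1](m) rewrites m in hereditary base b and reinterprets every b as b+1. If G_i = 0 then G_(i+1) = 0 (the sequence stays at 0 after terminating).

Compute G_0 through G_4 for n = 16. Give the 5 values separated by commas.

16 —HB4→ 4^2 —bump→ 5^2 = 25 —(−1)→ 24
24 —HB5→ 4·5 + 4 —bump→ 4·6 + 4 = 28 —(−1)→ 27
27 —HB6→ 4·6 + 3 —bump→ 4·7 + 3 = 31 —(−1)→ 30
30 —HB7→ 4·7 + 2 —bump→ 4·8 + 2 = 34 —(−1)→ 33

16, 24, 27, 30, 33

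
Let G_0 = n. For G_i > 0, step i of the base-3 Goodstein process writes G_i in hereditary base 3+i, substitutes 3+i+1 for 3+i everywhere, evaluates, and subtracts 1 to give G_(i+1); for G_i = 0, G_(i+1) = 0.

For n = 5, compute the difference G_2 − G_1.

G_0=5  [base 3] 3 + 2  →[3↦4]→  4 + 2 = 6  −1 ⇒ G_1=5
G_1=5  [base 4] 4 + 1  →[4↦5]→  5 + 1 = 6  −1 ⇒ G_2=5

0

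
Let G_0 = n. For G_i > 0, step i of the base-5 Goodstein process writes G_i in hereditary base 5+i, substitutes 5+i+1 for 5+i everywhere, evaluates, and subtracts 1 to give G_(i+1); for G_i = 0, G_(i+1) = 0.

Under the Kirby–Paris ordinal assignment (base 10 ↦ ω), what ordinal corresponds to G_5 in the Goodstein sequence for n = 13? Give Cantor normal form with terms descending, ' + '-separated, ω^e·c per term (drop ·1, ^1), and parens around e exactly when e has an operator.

i=0: 13 = 2·5 + 3 (b=5); 5→6: 2·6 + 3 = 15; 15−1 = 14
i=1: 14 = 2·6 + 2 (b=6); 6→7: 2·7 + 2 = 16; 16−1 = 15
i=2: 15 = 2·7 + 1 (b=7); 7→8: 2·8 + 1 = 17; 17−1 = 16
i=3: 16 = 2·8 (b=8); 8→9: 2·9 = 18; 18−1 = 17
i=4: 17 = 9 + 8 (b=9); 9→10: 10 + 8 = 18; 18−1 = 17
i=5: 17 = 10 + 7 (b=10); 10→11: 11 + 7 = 18; 18−1 = 17

ω + 7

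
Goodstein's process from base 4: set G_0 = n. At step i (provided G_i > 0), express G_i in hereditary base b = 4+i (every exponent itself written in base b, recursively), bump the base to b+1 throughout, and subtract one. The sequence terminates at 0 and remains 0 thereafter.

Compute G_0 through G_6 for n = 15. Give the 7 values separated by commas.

15 —HB4→ 3·4 + 3 —bump→ 3·5 + 3 = 18 —(−1)→ 17
17 —HB5→ 3·5 + 2 —bump→ 3·6 + 2 = 20 —(−1)→ 19
19 —HB6→ 3·6 + 1 —bump→ 3·7 + 1 = 22 —(−1)→ 21
21 —HB7→ 3·7 —bump→ 3·8 = 24 —(−1)→ 23
23 —HB8→ 2·8 + 7 —bump→ 2·9 + 7 = 25 —(−1)→ 24
24 —HB9→ 2·9 + 6 —bump→ 2·10 + 6 = 26 —(−1)→ 25

15, 17, 19, 21, 23, 24, 25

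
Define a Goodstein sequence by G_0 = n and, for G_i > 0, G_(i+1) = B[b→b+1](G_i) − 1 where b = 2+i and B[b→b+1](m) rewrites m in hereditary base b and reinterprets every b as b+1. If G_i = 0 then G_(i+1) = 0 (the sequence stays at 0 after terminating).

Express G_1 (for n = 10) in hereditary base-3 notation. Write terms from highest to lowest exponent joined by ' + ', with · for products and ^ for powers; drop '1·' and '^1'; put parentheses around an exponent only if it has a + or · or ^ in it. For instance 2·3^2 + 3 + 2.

3^(3 + 1) + 2

[0] 10 ≡ 2^(2 + 1) + 2 (base 2). Lift 3: 84. −1: 83.
[1] 83 ≡ 3^(3 + 1) + 2 (base 3). Lift 4: 1026. −1: 1025.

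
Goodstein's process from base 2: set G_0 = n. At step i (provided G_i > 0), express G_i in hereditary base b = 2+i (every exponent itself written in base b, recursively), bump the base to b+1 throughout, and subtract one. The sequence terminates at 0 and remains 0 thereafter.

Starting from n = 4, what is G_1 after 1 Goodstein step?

26

4 —HB2→ 2^2 —bump→ 3^3 = 27 —(−1)→ 26
26 —HB3→ 2·3^2 + 2·3 + 2 —bump→ 2·4^2 + 2·4 + 2 = 42 —(−1)→ 41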